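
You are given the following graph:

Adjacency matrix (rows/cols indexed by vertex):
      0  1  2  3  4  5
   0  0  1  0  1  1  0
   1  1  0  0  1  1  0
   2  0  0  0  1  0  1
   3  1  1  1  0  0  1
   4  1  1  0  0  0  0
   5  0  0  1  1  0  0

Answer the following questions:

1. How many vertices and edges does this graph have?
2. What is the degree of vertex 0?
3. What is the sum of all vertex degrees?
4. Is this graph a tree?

Count: 6 vertices, 8 edges.
Vertex 0 has neighbors [1, 3, 4], degree = 3.
Handshaking lemma: 2 * 8 = 16.
A tree on 6 vertices has 5 edges. This graph has 8 edges (3 extra). Not a tree.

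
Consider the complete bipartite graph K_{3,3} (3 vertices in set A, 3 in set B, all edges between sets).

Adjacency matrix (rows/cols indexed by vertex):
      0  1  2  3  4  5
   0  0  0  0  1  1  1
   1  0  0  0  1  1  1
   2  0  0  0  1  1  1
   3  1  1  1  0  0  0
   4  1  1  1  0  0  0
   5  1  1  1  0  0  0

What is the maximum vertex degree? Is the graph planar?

Set-A vertices have degree 3; set-B vertices have degree 3. Maximum degree = max(3,3) = 3.
K_{3,3} contains K_{3,3} as a subgraph (since both sides have >= 3 vertices); by Kuratowski's theorem it is not planar.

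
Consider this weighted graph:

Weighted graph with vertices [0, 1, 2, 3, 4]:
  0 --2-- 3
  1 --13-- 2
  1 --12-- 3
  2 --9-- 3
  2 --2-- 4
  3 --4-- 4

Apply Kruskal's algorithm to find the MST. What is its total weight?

Applying Kruskal's algorithm (sort edges by weight, add if no cycle):
  Add (0,3) w=2
  Add (2,4) w=2
  Add (3,4) w=4
  Skip (2,3) w=9 (creates cycle)
  Add (1,3) w=12
  Skip (1,2) w=13 (creates cycle)
MST weight = 20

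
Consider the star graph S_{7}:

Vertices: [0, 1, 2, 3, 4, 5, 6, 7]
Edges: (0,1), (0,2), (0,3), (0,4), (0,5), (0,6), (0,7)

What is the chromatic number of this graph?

S_{7} has one hub adjacent to 7 leaves; leaves are pairwise non-adjacent.
Color the hub 0 and every leaf 1.
Chromatic number = 2.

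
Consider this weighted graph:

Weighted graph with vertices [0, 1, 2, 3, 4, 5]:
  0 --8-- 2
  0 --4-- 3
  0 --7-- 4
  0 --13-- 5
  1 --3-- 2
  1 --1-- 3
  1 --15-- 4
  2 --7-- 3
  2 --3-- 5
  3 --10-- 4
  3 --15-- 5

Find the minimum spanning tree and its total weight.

Applying Kruskal's algorithm (sort edges by weight, add if no cycle):
  Add (1,3) w=1
  Add (1,2) w=3
  Add (2,5) w=3
  Add (0,3) w=4
  Add (0,4) w=7
  Skip (2,3) w=7 (creates cycle)
  Skip (0,2) w=8 (creates cycle)
  Skip (3,4) w=10 (creates cycle)
  Skip (0,5) w=13 (creates cycle)
  Skip (1,4) w=15 (creates cycle)
  Skip (3,5) w=15 (creates cycle)
MST weight = 18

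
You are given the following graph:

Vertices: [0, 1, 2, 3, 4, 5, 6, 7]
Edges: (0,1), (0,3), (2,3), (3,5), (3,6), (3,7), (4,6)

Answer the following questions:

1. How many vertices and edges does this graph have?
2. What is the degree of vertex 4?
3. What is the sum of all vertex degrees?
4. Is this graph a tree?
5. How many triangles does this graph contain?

Count: 8 vertices, 7 edges.
Vertex 4 has neighbors [6], degree = 1.
Handshaking lemma: 2 * 7 = 14.
A graph is a tree iff it is connected and has exactly n-1 edges. This graph is connected (all 8 vertices in one component) and has 8-1 = 7 edges. It is a tree.
Number of triangles = 0.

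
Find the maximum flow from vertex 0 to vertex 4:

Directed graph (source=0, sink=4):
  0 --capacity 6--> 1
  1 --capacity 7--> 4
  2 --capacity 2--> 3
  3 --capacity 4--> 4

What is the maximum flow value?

Computing max flow:
  Flow on (0->1): 6/6
  Flow on (1->4): 6/7
Maximum flow = 6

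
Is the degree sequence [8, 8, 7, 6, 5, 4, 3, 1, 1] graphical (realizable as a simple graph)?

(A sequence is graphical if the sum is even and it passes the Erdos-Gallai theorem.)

Sum of degrees = 43. Sum is odd, so the sequence is NOT graphical.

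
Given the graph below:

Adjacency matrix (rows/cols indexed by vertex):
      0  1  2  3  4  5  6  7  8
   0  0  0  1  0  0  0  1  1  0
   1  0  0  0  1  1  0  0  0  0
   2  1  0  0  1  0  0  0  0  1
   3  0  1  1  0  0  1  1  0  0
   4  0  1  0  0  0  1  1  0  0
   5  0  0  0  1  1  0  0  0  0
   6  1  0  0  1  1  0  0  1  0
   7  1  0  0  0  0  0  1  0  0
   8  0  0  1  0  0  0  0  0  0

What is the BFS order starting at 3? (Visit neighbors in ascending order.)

BFS from vertex 3 (neighbors processed in ascending order):
Visit order: 3, 1, 2, 5, 6, 4, 0, 8, 7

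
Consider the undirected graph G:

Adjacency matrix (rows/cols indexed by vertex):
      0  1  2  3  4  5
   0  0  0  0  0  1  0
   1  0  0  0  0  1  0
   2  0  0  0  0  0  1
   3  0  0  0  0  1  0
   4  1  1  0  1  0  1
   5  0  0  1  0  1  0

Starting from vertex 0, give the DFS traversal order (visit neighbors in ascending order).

DFS from vertex 0 (neighbors processed in ascending order):
Visit order: 0, 4, 1, 3, 5, 2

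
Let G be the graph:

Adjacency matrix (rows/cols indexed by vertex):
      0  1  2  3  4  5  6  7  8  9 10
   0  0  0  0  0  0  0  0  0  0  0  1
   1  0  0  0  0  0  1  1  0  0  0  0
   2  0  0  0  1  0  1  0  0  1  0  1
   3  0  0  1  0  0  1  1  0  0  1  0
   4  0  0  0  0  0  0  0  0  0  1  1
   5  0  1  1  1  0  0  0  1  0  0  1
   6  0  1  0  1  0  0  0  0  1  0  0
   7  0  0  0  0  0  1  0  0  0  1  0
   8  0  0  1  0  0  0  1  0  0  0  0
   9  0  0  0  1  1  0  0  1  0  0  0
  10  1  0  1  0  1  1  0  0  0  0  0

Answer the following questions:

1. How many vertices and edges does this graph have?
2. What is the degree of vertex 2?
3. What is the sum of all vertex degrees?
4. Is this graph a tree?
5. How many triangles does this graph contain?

Count: 11 vertices, 16 edges.
Vertex 2 has neighbors [3, 5, 8, 10], degree = 4.
Handshaking lemma: 2 * 16 = 32.
A tree on 11 vertices has 10 edges. This graph has 16 edges (6 extra). Not a tree.
Number of triangles = 2.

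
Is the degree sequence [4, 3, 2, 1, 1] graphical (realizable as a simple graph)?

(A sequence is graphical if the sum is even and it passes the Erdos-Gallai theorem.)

Sum of degrees = 11. Sum is odd, so the sequence is NOT graphical.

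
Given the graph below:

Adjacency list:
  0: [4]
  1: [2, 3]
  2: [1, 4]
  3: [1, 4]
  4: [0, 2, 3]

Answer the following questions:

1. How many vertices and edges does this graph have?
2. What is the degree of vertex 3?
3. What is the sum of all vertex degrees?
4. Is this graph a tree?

Count: 5 vertices, 5 edges.
Vertex 3 has neighbors [1, 4], degree = 2.
Handshaking lemma: 2 * 5 = 10.
A tree on 5 vertices has 4 edges. This graph has 5 edges (1 extra). Not a tree.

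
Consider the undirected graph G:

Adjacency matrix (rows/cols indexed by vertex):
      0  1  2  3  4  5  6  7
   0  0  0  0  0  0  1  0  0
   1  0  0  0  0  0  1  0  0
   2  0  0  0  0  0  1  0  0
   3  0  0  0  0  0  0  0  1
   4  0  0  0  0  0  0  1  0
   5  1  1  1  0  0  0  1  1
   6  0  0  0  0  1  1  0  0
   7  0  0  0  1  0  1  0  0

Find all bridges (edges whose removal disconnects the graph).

A bridge is an edge whose removal increases the number of connected components.
Bridges found: (0,5), (1,5), (2,5), (3,7), (4,6), (5,6), (5,7)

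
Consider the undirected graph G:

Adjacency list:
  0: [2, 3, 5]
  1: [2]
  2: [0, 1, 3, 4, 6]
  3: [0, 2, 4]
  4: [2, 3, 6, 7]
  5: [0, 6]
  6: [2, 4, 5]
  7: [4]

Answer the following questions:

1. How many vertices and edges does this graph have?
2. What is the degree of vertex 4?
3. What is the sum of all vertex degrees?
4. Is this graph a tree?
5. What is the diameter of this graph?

Count: 8 vertices, 11 edges.
Vertex 4 has neighbors [2, 3, 6, 7], degree = 4.
Handshaking lemma: 2 * 11 = 22.
A tree on 8 vertices has 7 edges. This graph has 11 edges (4 extra). Not a tree.
Diameter (longest shortest path) = 3.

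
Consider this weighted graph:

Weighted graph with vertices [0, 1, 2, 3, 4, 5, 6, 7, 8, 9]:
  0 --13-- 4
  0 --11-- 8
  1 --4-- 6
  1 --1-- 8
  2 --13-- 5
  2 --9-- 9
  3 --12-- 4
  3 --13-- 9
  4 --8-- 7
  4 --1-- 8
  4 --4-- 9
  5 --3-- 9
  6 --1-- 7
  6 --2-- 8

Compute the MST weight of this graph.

Applying Kruskal's algorithm (sort edges by weight, add if no cycle):
  Add (1,8) w=1
  Add (4,8) w=1
  Add (6,7) w=1
  Add (6,8) w=2
  Add (5,9) w=3
  Skip (1,6) w=4 (creates cycle)
  Add (4,9) w=4
  Skip (4,7) w=8 (creates cycle)
  Add (2,9) w=9
  Add (0,8) w=11
  Add (3,4) w=12
  Skip (0,4) w=13 (creates cycle)
  Skip (2,5) w=13 (creates cycle)
  Skip (3,9) w=13 (creates cycle)
MST weight = 44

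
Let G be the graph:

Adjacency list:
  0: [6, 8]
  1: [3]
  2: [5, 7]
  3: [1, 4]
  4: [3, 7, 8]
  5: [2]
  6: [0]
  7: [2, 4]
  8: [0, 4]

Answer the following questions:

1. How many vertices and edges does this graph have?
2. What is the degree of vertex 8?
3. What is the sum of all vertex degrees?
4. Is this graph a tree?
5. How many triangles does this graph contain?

Count: 9 vertices, 8 edges.
Vertex 8 has neighbors [0, 4], degree = 2.
Handshaking lemma: 2 * 8 = 16.
A graph is a tree iff it is connected and has exactly n-1 edges. This graph is connected (all 9 vertices in one component) and has 9-1 = 8 edges. It is a tree.
Number of triangles = 0.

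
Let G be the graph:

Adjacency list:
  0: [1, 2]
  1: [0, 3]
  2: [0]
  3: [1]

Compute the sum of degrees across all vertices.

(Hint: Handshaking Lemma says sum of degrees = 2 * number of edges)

Count edges: 3 edges.
By Handshaking Lemma: sum of degrees = 2 * 3 = 6.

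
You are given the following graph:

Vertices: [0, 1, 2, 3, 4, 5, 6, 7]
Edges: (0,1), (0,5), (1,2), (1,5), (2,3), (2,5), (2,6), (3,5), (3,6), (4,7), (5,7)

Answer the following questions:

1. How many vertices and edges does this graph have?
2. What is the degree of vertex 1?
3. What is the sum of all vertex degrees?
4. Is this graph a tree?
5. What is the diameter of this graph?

Count: 8 vertices, 11 edges.
Vertex 1 has neighbors [0, 2, 5], degree = 3.
Handshaking lemma: 2 * 11 = 22.
A tree on 8 vertices has 7 edges. This graph has 11 edges (4 extra). Not a tree.
Diameter (longest shortest path) = 4.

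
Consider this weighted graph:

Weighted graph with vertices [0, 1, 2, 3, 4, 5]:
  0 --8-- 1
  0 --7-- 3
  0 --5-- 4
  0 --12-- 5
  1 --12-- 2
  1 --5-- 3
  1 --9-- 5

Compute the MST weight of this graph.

Applying Kruskal's algorithm (sort edges by weight, add if no cycle):
  Add (0,4) w=5
  Add (1,3) w=5
  Add (0,3) w=7
  Skip (0,1) w=8 (creates cycle)
  Add (1,5) w=9
  Skip (0,5) w=12 (creates cycle)
  Add (1,2) w=12
MST weight = 38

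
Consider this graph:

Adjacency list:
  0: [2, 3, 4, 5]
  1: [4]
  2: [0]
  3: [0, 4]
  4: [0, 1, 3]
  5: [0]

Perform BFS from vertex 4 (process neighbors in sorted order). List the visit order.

BFS from vertex 4 (neighbors processed in ascending order):
Visit order: 4, 0, 1, 3, 2, 5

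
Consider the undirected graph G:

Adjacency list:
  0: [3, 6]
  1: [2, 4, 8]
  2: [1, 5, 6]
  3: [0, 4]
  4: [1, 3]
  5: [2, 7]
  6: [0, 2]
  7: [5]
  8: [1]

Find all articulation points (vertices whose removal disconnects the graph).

An articulation point is a vertex whose removal disconnects the graph.
Articulation points: [1, 2, 5]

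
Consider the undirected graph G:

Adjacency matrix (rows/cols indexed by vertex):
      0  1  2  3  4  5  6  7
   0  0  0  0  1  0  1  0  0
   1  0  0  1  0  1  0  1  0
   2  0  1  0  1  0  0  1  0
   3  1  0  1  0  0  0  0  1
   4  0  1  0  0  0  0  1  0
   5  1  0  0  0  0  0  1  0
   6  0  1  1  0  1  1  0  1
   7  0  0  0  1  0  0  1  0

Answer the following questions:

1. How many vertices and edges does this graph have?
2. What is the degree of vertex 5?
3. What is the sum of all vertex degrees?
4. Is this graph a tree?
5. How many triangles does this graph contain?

Count: 8 vertices, 11 edges.
Vertex 5 has neighbors [0, 6], degree = 2.
Handshaking lemma: 2 * 11 = 22.
A tree on 8 vertices has 7 edges. This graph has 11 edges (4 extra). Not a tree.
Number of triangles = 2.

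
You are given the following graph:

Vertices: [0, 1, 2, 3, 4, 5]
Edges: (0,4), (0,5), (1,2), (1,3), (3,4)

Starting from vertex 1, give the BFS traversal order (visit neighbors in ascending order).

BFS from vertex 1 (neighbors processed in ascending order):
Visit order: 1, 2, 3, 4, 0, 5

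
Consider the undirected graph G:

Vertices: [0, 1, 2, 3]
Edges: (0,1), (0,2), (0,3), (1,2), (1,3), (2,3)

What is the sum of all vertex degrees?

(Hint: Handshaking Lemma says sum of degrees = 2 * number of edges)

Count edges: 6 edges.
By Handshaking Lemma: sum of degrees = 2 * 6 = 12.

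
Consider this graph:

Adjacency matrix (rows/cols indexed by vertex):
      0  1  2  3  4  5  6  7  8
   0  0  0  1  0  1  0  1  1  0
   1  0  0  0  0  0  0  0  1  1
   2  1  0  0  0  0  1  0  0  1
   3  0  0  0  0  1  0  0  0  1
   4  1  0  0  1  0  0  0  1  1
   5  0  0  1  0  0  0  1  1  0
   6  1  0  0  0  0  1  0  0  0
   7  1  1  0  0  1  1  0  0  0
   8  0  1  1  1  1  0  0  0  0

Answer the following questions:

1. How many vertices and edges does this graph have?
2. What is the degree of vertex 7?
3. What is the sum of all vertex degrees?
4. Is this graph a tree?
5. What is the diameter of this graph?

Count: 9 vertices, 14 edges.
Vertex 7 has neighbors [0, 1, 4, 5], degree = 4.
Handshaking lemma: 2 * 14 = 28.
A tree on 9 vertices has 8 edges. This graph has 14 edges (6 extra). Not a tree.
Diameter (longest shortest path) = 3.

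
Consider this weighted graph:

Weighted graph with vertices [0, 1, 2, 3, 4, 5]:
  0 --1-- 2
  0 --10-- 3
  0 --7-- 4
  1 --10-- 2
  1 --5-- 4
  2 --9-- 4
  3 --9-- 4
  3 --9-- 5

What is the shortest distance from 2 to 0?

Using Dijkstra's algorithm from vertex 2:
Shortest path: 2 -> 0
Total weight: 1 = 1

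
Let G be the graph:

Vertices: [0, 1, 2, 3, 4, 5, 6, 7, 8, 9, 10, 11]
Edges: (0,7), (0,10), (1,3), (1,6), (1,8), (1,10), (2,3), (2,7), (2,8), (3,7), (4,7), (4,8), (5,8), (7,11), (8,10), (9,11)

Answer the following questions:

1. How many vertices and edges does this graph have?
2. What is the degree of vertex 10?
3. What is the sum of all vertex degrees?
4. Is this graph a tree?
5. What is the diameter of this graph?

Count: 12 vertices, 16 edges.
Vertex 10 has neighbors [0, 1, 8], degree = 3.
Handshaking lemma: 2 * 16 = 32.
A tree on 12 vertices has 11 edges. This graph has 16 edges (5 extra). Not a tree.
Diameter (longest shortest path) = 5.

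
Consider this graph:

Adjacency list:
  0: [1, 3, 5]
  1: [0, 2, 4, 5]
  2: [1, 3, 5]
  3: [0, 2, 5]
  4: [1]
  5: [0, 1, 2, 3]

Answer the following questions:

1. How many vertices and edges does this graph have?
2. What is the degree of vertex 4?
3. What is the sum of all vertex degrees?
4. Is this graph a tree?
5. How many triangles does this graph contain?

Count: 6 vertices, 9 edges.
Vertex 4 has neighbors [1], degree = 1.
Handshaking lemma: 2 * 9 = 18.
A tree on 6 vertices has 5 edges. This graph has 9 edges (4 extra). Not a tree.
Number of triangles = 4.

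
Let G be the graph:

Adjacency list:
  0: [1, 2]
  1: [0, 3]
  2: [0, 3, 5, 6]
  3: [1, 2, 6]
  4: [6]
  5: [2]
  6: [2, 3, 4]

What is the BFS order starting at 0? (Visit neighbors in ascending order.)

BFS from vertex 0 (neighbors processed in ascending order):
Visit order: 0, 1, 2, 3, 5, 6, 4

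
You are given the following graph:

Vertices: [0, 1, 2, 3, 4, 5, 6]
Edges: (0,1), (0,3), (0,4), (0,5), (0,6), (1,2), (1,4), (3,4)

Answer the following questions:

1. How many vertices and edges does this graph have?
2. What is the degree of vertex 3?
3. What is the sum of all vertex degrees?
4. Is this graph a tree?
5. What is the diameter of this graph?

Count: 7 vertices, 8 edges.
Vertex 3 has neighbors [0, 4], degree = 2.
Handshaking lemma: 2 * 8 = 16.
A tree on 7 vertices has 6 edges. This graph has 8 edges (2 extra). Not a tree.
Diameter (longest shortest path) = 3.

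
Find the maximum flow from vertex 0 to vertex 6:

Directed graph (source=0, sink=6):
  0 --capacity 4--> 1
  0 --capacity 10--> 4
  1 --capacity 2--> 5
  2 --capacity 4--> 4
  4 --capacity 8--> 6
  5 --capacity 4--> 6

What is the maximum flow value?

Computing max flow:
  Flow on (0->1): 2/4
  Flow on (0->4): 8/10
  Flow on (1->5): 2/2
  Flow on (4->6): 8/8
  Flow on (5->6): 2/4
Maximum flow = 10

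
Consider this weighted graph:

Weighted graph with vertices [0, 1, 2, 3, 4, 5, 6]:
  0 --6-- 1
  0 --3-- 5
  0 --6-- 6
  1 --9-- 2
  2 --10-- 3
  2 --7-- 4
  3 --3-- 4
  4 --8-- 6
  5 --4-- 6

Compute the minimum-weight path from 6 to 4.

Using Dijkstra's algorithm from vertex 6:
Shortest path: 6 -> 4
Total weight: 8 = 8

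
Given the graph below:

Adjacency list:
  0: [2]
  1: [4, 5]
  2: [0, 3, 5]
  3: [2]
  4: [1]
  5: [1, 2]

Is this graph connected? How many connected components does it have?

Checking connectivity: the graph has 1 connected component(s).
All vertices are reachable from each other. The graph IS connected.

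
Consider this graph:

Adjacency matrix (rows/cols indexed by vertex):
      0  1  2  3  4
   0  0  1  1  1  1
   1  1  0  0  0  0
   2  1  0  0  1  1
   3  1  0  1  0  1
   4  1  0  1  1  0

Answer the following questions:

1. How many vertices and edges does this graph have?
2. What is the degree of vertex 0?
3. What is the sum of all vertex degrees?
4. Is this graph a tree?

Count: 5 vertices, 7 edges.
Vertex 0 has neighbors [1, 2, 3, 4], degree = 4.
Handshaking lemma: 2 * 7 = 14.
A tree on 5 vertices has 4 edges. This graph has 7 edges (3 extra). Not a tree.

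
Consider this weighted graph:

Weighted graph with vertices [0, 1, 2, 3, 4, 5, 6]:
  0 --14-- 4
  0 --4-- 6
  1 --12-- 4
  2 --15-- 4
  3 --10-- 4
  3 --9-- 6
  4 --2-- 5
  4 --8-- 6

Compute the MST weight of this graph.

Applying Kruskal's algorithm (sort edges by weight, add if no cycle):
  Add (4,5) w=2
  Add (0,6) w=4
  Add (4,6) w=8
  Add (3,6) w=9
  Skip (3,4) w=10 (creates cycle)
  Add (1,4) w=12
  Skip (0,4) w=14 (creates cycle)
  Add (2,4) w=15
MST weight = 50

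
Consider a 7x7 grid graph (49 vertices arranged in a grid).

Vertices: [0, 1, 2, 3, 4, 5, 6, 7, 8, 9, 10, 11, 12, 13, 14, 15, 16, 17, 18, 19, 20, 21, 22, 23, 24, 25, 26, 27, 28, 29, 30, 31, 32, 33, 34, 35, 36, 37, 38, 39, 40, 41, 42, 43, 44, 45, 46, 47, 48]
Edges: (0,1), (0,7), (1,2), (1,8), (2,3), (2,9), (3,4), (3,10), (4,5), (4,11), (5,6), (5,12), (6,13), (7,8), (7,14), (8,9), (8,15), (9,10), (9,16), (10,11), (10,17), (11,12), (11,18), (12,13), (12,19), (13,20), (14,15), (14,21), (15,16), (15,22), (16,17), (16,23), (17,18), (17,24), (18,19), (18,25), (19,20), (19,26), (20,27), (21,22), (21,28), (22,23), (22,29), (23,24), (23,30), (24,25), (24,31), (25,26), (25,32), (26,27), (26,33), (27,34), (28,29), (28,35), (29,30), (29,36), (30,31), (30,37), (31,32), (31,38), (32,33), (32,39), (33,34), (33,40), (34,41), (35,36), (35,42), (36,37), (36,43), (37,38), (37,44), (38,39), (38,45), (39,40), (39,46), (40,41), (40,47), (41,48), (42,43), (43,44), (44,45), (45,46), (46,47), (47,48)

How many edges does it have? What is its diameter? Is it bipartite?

A 7x7 grid has 42 vertical edges and 42 horizontal edges.
Total edges = 42 + 42 = 84.
Diameter = (7-1) + (7-1) = 12 (corner to opposite corner).
Grid graphs are bipartite (checkerboard coloring).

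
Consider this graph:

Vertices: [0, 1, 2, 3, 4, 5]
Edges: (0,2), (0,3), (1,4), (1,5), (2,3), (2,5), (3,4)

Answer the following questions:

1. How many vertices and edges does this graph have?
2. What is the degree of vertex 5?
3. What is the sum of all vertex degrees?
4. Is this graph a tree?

Count: 6 vertices, 7 edges.
Vertex 5 has neighbors [1, 2], degree = 2.
Handshaking lemma: 2 * 7 = 14.
A tree on 6 vertices has 5 edges. This graph has 7 edges (2 extra). Not a tree.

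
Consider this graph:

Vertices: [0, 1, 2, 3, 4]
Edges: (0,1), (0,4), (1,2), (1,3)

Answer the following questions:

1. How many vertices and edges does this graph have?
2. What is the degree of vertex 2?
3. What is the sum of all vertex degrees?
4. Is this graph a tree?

Count: 5 vertices, 4 edges.
Vertex 2 has neighbors [1], degree = 1.
Handshaking lemma: 2 * 4 = 8.
A graph is a tree iff it is connected and has exactly n-1 edges. This graph is connected (all 5 vertices in one component) and has 5-1 = 4 edges. It is a tree.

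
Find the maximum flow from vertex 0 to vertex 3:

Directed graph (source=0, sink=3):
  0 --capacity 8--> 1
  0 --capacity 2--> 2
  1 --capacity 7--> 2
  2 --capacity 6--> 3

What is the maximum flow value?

Computing max flow:
  Flow on (0->1): 6/8
  Flow on (1->2): 6/7
  Flow on (2->3): 6/6
Maximum flow = 6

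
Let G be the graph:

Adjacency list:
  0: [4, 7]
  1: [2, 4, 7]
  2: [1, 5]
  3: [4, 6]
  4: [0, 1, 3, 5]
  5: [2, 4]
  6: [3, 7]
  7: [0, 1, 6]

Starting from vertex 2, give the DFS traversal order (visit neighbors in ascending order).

DFS from vertex 2 (neighbors processed in ascending order):
Visit order: 2, 1, 4, 0, 7, 6, 3, 5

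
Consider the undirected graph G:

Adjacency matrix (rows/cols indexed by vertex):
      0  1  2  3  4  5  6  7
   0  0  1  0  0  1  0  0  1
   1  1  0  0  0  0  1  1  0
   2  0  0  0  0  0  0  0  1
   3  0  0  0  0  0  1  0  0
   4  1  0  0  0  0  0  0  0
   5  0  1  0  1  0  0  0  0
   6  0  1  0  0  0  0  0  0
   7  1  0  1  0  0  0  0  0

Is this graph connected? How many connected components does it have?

Checking connectivity: the graph has 1 connected component(s).
All vertices are reachable from each other. The graph IS connected.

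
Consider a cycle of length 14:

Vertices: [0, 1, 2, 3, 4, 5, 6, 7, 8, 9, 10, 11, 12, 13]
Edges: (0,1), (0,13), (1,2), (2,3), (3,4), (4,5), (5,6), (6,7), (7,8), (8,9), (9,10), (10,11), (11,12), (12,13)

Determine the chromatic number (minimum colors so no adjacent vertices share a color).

This is an even cycle (C_14). Even cycles are bipartite.
Chromatic number = 2.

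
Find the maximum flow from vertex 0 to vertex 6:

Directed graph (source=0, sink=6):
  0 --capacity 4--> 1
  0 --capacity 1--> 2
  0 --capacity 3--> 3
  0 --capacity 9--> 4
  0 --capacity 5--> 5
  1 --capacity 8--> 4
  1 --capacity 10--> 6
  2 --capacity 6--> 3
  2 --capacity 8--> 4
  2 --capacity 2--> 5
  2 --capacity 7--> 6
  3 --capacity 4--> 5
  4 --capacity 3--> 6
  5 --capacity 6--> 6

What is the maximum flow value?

Computing max flow:
  Flow on (0->1): 4/4
  Flow on (0->2): 1/1
  Flow on (0->3): 3/3
  Flow on (0->4): 3/9
  Flow on (0->5): 3/5
  Flow on (1->6): 4/10
  Flow on (2->6): 1/7
  Flow on (3->5): 3/4
  Flow on (4->6): 3/3
  Flow on (5->6): 6/6
Maximum flow = 14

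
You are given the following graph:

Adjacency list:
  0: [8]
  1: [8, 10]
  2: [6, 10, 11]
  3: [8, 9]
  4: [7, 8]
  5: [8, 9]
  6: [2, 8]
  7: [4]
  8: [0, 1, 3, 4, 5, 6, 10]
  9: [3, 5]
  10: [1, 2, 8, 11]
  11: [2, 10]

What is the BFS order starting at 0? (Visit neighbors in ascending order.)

BFS from vertex 0 (neighbors processed in ascending order):
Visit order: 0, 8, 1, 3, 4, 5, 6, 10, 9, 7, 2, 11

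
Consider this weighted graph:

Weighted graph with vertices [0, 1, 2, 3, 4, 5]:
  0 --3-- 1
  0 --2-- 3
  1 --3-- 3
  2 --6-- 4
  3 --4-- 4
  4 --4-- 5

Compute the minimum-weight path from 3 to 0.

Using Dijkstra's algorithm from vertex 3:
Shortest path: 3 -> 0
Total weight: 2 = 2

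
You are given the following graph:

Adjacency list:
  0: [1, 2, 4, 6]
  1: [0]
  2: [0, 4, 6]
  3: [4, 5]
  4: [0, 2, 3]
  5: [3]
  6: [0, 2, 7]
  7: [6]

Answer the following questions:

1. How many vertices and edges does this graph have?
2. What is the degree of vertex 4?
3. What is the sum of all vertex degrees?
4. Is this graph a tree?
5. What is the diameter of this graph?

Count: 8 vertices, 9 edges.
Vertex 4 has neighbors [0, 2, 3], degree = 3.
Handshaking lemma: 2 * 9 = 18.
A tree on 8 vertices has 7 edges. This graph has 9 edges (2 extra). Not a tree.
Diameter (longest shortest path) = 5.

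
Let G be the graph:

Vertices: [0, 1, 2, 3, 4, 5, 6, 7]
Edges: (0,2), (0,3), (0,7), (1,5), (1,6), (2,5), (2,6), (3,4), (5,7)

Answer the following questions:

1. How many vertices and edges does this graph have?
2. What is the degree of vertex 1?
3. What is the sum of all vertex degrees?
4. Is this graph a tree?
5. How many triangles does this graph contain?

Count: 8 vertices, 9 edges.
Vertex 1 has neighbors [5, 6], degree = 2.
Handshaking lemma: 2 * 9 = 18.
A tree on 8 vertices has 7 edges. This graph has 9 edges (2 extra). Not a tree.
Number of triangles = 0.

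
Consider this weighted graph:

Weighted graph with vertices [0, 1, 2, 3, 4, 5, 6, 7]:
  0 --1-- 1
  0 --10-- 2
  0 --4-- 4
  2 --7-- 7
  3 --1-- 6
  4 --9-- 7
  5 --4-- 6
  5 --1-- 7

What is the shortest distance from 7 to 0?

Using Dijkstra's algorithm from vertex 7:
Shortest path: 7 -> 4 -> 0
Total weight: 9 + 4 = 13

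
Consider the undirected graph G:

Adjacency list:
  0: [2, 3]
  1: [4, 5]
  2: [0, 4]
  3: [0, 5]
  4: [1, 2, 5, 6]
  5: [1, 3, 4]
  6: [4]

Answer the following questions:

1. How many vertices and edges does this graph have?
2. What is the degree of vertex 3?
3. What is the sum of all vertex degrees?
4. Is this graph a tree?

Count: 7 vertices, 8 edges.
Vertex 3 has neighbors [0, 5], degree = 2.
Handshaking lemma: 2 * 8 = 16.
A tree on 7 vertices has 6 edges. This graph has 8 edges (2 extra). Not a tree.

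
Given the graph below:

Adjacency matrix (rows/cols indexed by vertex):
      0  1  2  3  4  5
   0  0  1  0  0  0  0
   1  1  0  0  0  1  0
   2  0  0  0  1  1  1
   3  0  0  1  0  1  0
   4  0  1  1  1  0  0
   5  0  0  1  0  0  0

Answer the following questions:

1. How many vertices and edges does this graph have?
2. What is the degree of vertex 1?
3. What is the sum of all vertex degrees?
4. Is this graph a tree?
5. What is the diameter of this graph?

Count: 6 vertices, 6 edges.
Vertex 1 has neighbors [0, 4], degree = 2.
Handshaking lemma: 2 * 6 = 12.
A tree on 6 vertices has 5 edges. This graph has 6 edges (1 extra). Not a tree.
Diameter (longest shortest path) = 4.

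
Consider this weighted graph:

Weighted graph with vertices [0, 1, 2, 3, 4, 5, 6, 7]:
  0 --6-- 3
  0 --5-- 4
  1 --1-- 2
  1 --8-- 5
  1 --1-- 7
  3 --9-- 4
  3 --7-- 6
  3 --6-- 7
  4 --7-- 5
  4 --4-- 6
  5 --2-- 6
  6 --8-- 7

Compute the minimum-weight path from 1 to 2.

Using Dijkstra's algorithm from vertex 1:
Shortest path: 1 -> 2
Total weight: 1 = 1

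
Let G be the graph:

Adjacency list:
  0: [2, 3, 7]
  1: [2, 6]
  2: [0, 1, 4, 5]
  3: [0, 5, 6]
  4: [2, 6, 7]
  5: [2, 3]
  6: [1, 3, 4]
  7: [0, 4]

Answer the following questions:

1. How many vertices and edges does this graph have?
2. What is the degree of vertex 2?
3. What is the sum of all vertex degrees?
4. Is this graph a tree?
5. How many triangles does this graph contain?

Count: 8 vertices, 11 edges.
Vertex 2 has neighbors [0, 1, 4, 5], degree = 4.
Handshaking lemma: 2 * 11 = 22.
A tree on 8 vertices has 7 edges. This graph has 11 edges (4 extra). Not a tree.
Number of triangles = 0.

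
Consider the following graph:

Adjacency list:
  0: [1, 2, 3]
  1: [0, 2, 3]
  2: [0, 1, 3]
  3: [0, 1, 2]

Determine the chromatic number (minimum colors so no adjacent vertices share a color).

The graph has a maximum clique of size 4 (lower bound on chromatic number).
A valid 4-coloring: {0: 0, 1: 1, 2: 2, 3: 3}.
Chromatic number = 4.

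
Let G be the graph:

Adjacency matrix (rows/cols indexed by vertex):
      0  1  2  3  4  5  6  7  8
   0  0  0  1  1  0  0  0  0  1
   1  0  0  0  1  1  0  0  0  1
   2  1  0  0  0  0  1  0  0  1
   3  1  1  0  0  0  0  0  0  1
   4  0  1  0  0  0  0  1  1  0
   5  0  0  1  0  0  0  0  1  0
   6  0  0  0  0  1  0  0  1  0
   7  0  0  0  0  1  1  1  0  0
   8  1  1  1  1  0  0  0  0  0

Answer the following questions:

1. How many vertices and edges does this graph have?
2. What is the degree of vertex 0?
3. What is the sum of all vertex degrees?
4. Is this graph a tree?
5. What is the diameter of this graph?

Count: 9 vertices, 13 edges.
Vertex 0 has neighbors [2, 3, 8], degree = 3.
Handshaking lemma: 2 * 13 = 26.
A tree on 9 vertices has 8 edges. This graph has 13 edges (5 extra). Not a tree.
Diameter (longest shortest path) = 4.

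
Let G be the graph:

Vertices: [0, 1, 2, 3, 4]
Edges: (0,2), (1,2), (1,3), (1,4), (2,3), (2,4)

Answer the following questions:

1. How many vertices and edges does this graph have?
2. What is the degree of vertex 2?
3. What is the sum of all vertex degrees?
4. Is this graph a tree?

Count: 5 vertices, 6 edges.
Vertex 2 has neighbors [0, 1, 3, 4], degree = 4.
Handshaking lemma: 2 * 6 = 12.
A tree on 5 vertices has 4 edges. This graph has 6 edges (2 extra). Not a tree.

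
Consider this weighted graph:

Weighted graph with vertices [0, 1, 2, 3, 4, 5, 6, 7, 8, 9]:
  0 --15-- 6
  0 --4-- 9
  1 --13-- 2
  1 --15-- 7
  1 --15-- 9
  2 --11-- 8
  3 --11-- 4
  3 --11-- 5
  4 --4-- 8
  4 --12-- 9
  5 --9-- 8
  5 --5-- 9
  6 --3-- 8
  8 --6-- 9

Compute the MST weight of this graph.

Applying Kruskal's algorithm (sort edges by weight, add if no cycle):
  Add (6,8) w=3
  Add (0,9) w=4
  Add (4,8) w=4
  Add (5,9) w=5
  Add (8,9) w=6
  Skip (5,8) w=9 (creates cycle)
  Add (2,8) w=11
  Add (3,5) w=11
  Skip (3,4) w=11 (creates cycle)
  Skip (4,9) w=12 (creates cycle)
  Add (1,2) w=13
  Skip (0,6) w=15 (creates cycle)
  Add (1,7) w=15
  Skip (1,9) w=15 (creates cycle)
MST weight = 72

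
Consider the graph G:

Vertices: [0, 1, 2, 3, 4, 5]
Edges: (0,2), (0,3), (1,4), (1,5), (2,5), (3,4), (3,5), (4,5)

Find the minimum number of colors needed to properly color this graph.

The graph has a maximum clique of size 3 (lower bound on chromatic number).
A valid 3-coloring: {0: 0, 1: 1, 2: 1, 3: 1, 4: 2, 5: 0}.
Chromatic number = 3.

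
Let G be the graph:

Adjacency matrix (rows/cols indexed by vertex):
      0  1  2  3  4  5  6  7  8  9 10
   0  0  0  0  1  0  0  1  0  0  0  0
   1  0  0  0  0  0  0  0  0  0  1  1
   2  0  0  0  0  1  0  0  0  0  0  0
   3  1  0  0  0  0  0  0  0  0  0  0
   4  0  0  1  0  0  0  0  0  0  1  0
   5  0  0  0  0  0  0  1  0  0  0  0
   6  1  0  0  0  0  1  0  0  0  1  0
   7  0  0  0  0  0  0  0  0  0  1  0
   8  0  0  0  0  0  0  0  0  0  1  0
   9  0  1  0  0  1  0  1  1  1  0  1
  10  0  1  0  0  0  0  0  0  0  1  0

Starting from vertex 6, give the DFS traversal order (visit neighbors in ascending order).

DFS from vertex 6 (neighbors processed in ascending order):
Visit order: 6, 0, 3, 5, 9, 1, 10, 4, 2, 7, 8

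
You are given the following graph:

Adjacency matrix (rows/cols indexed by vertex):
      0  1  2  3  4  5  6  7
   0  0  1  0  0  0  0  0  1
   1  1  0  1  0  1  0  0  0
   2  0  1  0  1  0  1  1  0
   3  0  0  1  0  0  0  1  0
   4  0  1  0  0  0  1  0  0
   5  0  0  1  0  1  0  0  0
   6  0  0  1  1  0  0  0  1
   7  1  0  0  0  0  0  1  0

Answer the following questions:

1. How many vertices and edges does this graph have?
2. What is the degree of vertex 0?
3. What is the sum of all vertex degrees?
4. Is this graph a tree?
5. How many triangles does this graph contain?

Count: 8 vertices, 10 edges.
Vertex 0 has neighbors [1, 7], degree = 2.
Handshaking lemma: 2 * 10 = 20.
A tree on 8 vertices has 7 edges. This graph has 10 edges (3 extra). Not a tree.
Number of triangles = 1.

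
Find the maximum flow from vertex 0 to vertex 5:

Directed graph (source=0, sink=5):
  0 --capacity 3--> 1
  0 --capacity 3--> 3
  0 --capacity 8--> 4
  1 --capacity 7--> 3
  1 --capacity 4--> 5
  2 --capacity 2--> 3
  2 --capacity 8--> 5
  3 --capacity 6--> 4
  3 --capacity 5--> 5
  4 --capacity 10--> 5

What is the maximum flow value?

Computing max flow:
  Flow on (0->1): 3/3
  Flow on (0->3): 3/3
  Flow on (0->4): 8/8
  Flow on (1->5): 3/4
  Flow on (3->5): 3/5
  Flow on (4->5): 8/10
Maximum flow = 14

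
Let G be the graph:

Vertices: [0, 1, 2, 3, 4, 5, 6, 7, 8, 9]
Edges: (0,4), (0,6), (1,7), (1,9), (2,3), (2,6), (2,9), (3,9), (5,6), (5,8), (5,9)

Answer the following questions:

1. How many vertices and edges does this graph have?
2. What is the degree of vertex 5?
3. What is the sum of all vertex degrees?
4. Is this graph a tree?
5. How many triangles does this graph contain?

Count: 10 vertices, 11 edges.
Vertex 5 has neighbors [6, 8, 9], degree = 3.
Handshaking lemma: 2 * 11 = 22.
A tree on 10 vertices has 9 edges. This graph has 11 edges (2 extra). Not a tree.
Number of triangles = 1.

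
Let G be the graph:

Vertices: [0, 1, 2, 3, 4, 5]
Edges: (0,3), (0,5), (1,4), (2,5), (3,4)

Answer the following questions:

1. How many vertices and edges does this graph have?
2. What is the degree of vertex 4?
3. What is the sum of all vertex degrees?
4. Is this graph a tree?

Count: 6 vertices, 5 edges.
Vertex 4 has neighbors [1, 3], degree = 2.
Handshaking lemma: 2 * 5 = 10.
A graph is a tree iff it is connected and has exactly n-1 edges. This graph is connected (all 6 vertices in one component) and has 6-1 = 5 edges. It is a tree.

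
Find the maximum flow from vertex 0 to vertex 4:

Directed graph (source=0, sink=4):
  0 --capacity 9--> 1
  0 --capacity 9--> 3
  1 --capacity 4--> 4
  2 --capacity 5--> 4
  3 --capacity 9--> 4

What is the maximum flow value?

Computing max flow:
  Flow on (0->1): 4/9
  Flow on (0->3): 9/9
  Flow on (1->4): 4/4
  Flow on (3->4): 9/9
Maximum flow = 13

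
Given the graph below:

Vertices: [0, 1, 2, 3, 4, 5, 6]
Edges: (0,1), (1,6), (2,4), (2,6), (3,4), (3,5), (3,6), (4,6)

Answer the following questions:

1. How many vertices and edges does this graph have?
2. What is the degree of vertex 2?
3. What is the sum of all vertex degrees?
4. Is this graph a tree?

Count: 7 vertices, 8 edges.
Vertex 2 has neighbors [4, 6], degree = 2.
Handshaking lemma: 2 * 8 = 16.
A tree on 7 vertices has 6 edges. This graph has 8 edges (2 extra). Not a tree.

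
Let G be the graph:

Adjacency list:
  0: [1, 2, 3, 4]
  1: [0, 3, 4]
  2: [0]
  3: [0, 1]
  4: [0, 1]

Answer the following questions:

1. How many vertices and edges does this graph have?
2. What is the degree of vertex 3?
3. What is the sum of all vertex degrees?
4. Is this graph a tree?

Count: 5 vertices, 6 edges.
Vertex 3 has neighbors [0, 1], degree = 2.
Handshaking lemma: 2 * 6 = 12.
A tree on 5 vertices has 4 edges. This graph has 6 edges (2 extra). Not a tree.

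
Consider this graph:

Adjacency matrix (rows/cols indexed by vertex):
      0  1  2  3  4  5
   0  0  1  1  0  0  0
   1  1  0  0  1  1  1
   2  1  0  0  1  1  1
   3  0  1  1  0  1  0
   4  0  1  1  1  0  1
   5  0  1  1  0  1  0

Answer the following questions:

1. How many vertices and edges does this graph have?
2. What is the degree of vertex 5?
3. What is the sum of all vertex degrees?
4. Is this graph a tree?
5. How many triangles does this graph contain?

Count: 6 vertices, 10 edges.
Vertex 5 has neighbors [1, 2, 4], degree = 3.
Handshaking lemma: 2 * 10 = 20.
A tree on 6 vertices has 5 edges. This graph has 10 edges (5 extra). Not a tree.
Number of triangles = 4.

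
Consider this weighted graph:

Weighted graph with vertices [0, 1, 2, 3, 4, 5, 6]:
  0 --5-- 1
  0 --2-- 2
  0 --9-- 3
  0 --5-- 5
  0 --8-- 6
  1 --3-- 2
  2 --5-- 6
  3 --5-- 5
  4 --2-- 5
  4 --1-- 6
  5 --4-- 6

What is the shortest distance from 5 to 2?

Using Dijkstra's algorithm from vertex 5:
Shortest path: 5 -> 0 -> 2
Total weight: 5 + 2 = 7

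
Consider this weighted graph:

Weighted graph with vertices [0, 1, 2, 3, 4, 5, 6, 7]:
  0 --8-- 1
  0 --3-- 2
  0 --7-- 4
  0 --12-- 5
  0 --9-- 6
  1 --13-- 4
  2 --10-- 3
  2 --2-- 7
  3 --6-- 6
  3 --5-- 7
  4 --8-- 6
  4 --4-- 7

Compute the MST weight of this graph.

Applying Kruskal's algorithm (sort edges by weight, add if no cycle):
  Add (2,7) w=2
  Add (0,2) w=3
  Add (4,7) w=4
  Add (3,7) w=5
  Add (3,6) w=6
  Skip (0,4) w=7 (creates cycle)
  Add (0,1) w=8
  Skip (4,6) w=8 (creates cycle)
  Skip (0,6) w=9 (creates cycle)
  Skip (2,3) w=10 (creates cycle)
  Add (0,5) w=12
  Skip (1,4) w=13 (creates cycle)
MST weight = 40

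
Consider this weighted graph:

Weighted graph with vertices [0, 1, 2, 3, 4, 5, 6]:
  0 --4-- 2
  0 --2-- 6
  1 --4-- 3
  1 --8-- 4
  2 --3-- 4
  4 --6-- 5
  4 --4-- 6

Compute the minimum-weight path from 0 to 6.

Using Dijkstra's algorithm from vertex 0:
Shortest path: 0 -> 6
Total weight: 2 = 2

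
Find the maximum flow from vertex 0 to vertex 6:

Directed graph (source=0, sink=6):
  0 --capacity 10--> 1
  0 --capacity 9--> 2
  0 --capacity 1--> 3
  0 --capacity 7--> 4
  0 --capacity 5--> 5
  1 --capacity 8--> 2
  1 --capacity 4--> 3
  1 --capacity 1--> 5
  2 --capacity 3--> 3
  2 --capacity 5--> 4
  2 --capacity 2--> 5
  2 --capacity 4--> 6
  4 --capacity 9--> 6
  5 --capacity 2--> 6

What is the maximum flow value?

Computing max flow:
  Flow on (0->1): 8/10
  Flow on (0->2): 3/9
  Flow on (0->4): 4/7
  Flow on (1->2): 8/8
  Flow on (2->4): 5/5
  Flow on (2->5): 2/2
  Flow on (2->6): 4/4
  Flow on (4->6): 9/9
  Flow on (5->6): 2/2
Maximum flow = 15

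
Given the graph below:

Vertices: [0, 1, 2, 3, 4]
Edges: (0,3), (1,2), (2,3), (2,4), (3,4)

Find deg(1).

Vertex 1 has neighbors [2], so deg(1) = 1.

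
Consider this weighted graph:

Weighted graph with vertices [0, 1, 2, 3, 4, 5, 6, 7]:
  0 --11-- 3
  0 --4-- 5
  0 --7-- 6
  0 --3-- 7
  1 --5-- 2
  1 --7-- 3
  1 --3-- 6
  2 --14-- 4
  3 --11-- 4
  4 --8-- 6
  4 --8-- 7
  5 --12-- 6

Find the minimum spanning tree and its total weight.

Applying Kruskal's algorithm (sort edges by weight, add if no cycle):
  Add (0,7) w=3
  Add (1,6) w=3
  Add (0,5) w=4
  Add (1,2) w=5
  Add (0,6) w=7
  Add (1,3) w=7
  Add (4,7) w=8
  Skip (4,6) w=8 (creates cycle)
  Skip (0,3) w=11 (creates cycle)
  Skip (3,4) w=11 (creates cycle)
  Skip (5,6) w=12 (creates cycle)
  Skip (2,4) w=14 (creates cycle)
MST weight = 37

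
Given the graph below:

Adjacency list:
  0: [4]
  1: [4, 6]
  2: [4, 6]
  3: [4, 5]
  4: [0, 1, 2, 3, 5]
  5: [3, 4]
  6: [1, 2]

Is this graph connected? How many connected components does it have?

Checking connectivity: the graph has 1 connected component(s).
All vertices are reachable from each other. The graph IS connected.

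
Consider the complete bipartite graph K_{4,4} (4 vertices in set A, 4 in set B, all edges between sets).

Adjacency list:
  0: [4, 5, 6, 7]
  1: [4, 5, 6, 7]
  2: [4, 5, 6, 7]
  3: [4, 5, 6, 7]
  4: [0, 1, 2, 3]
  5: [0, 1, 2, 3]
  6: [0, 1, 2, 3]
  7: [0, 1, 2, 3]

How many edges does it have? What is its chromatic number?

K_{4,4} has 4 * 4 = 16 edges.
Bipartite graphs have chromatic number 2 (color each partition differently).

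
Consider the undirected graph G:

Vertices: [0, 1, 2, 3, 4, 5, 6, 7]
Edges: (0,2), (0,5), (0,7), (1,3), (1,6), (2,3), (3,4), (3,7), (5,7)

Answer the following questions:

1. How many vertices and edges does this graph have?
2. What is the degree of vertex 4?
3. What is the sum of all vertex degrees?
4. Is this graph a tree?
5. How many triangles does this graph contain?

Count: 8 vertices, 9 edges.
Vertex 4 has neighbors [3], degree = 1.
Handshaking lemma: 2 * 9 = 18.
A tree on 8 vertices has 7 edges. This graph has 9 edges (2 extra). Not a tree.
Number of triangles = 1.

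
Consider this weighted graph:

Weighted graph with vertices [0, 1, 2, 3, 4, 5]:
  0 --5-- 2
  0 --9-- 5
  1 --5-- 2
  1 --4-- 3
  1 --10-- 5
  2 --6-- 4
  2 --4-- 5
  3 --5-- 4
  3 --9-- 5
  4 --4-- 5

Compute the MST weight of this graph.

Applying Kruskal's algorithm (sort edges by weight, add if no cycle):
  Add (1,3) w=4
  Add (2,5) w=4
  Add (4,5) w=4
  Add (0,2) w=5
  Add (1,2) w=5
  Skip (3,4) w=5 (creates cycle)
  Skip (2,4) w=6 (creates cycle)
  Skip (0,5) w=9 (creates cycle)
  Skip (3,5) w=9 (creates cycle)
  Skip (1,5) w=10 (creates cycle)
MST weight = 22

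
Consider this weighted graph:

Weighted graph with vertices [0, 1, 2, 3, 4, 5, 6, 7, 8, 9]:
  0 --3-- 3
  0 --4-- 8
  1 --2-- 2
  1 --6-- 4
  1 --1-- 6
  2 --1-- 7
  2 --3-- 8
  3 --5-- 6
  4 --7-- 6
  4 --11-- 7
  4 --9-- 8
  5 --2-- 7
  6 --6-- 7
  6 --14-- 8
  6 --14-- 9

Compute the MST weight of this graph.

Applying Kruskal's algorithm (sort edges by weight, add if no cycle):
  Add (1,6) w=1
  Add (2,7) w=1
  Add (1,2) w=2
  Add (5,7) w=2
  Add (0,3) w=3
  Add (2,8) w=3
  Add (0,8) w=4
  Skip (3,6) w=5 (creates cycle)
  Add (1,4) w=6
  Skip (6,7) w=6 (creates cycle)
  Skip (4,6) w=7 (creates cycle)
  Skip (4,8) w=9 (creates cycle)
  Skip (4,7) w=11 (creates cycle)
  Skip (6,8) w=14 (creates cycle)
  Add (6,9) w=14
MST weight = 36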